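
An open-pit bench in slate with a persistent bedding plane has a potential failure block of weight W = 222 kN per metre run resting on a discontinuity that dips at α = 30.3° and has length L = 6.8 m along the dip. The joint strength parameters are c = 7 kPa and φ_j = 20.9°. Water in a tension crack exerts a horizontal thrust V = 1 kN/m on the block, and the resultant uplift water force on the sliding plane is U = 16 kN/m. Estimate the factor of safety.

FS = 1.01

Resolving the block weight along and normal to the plane and applying the Mohr–Coulomb strength on the joint:
N' = W cosα − U − V sinα = 222·cos30.3° − 16 − 1·sin30.3° = 175.2 kN/m
Driving force T = W sinα + V cosα = 222·sin30.3° + 1·cos30.3° = 112.9 kN/m
Resisting force R = c·L + N'·tanφ_j = 7·6.8 + 175.2·tan20.9° = 47.6 + 66.9 = 114.5 kN/m
FS = R / T = 114.5 / 112.9 = 1.014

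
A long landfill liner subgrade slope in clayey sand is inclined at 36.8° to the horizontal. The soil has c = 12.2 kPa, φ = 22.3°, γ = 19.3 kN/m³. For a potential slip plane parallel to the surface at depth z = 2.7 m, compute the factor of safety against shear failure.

FS = 1.04

For an infinite slope with a slip plane parallel to the surface (no pore pressure): FS = [c + γz cos²β tanφ] / [γz sinβ cosβ].
γz = 19.3·2.7 = 52.11 kN/m²
Numerator = 12.2 + 52.11·cos²36.8°·tan22.3° = 12.2 + 52.11·0.6412·0.4101 = 25.903 kPa
Denominator = 52.11·sin36.8°·cos36.8° = 52.11·0.5990·0.8007 = 24.995 kPa
FS = 25.903 / 24.995 = 1.036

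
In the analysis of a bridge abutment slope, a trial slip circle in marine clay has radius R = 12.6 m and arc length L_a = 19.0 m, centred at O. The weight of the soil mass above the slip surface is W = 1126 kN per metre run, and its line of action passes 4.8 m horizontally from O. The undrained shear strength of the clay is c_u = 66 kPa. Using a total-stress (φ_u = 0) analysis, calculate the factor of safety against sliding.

FS = 2.92

Taking moments about the centre O, the resisting moment is provided by the undrained shear strength acting along the arc:
M_R = c_u·L_a·R = 66·19.00·12.6 = 15800.4 kN·m/m
M_D = W·d = 1126·4.8 = 5404.8 kN·m/m
FS = M_R / M_D = 15800.4 / 5404.8 = 2.923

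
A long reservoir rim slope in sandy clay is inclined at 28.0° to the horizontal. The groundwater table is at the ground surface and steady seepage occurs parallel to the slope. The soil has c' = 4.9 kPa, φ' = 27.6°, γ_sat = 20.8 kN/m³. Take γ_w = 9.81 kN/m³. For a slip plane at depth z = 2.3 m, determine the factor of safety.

With seepage parallel to the slope and the water table at the surface, the effective normal stress on the slip plane uses the buoyant unit weight γ' = γ_sat − γ_w while the driving shear stress uses γ_sat:
FS = [c' + γ' z cos²β tanφ'] / [γ_sat z sinβ cosβ]
γ' = 20.8 − 9.81 = 10.99 kN/m³
Numerator = 4.9 + 10.99·2.3·cos²28.0°·tan27.6° = 4.9 + 10.99·2.3·0.7796·0.5228 = 15.202 kPa
Denominator = 20.8·2.3·sin28.0°·cos28.0° = 20.8·2.3·0.4695·0.8829 = 19.831 kPa
FS = 15.202 / 19.831 = 0.767

FS = 0.77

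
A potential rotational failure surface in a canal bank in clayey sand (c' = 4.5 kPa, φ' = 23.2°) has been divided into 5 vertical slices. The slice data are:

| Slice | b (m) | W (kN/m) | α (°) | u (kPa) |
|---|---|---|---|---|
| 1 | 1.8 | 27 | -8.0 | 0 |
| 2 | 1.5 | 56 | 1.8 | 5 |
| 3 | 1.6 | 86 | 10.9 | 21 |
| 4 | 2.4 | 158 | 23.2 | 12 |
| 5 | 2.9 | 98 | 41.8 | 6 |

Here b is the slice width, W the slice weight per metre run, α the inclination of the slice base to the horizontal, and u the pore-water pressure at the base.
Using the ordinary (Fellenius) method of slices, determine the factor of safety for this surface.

FS = 1.24

Ordinary method of slices: FS = Σ[c'·Δl_i + (W_i cosα_i − u_i·Δl_i)·tanφ'] / Σ W_i sinα_i, with Δl_i = b_i / cosα_i.
Slice 1: Δl = 1.8/cos(-8.0°) = 1.818 m; N'_1 = 27·cos(-8.0°) − 0·1.818 = 26.7; c'Δl = 8.18; W sinα = -3.8
Slice 2: Δl = 1.5/cos1.8° = 1.501 m; N'_2 = 56·cos1.8° − 5·1.501 = 48.5; c'Δl = 6.75; W sinα = 1.8
Slice 3: Δl = 1.6/cos10.9° = 1.629 m; N'_3 = 86·cos10.9° − 21·1.629 = 50.2; c'Δl = 7.33; W sinα = 16.3
Slice 4: Δl = 2.4/cos23.2° = 2.611 m; N'_4 = 158·cos23.2° − 12·2.611 = 113.9; c'Δl = 11.75; W sinα = 62.2
Slice 5: Δl = 2.9/cos41.8° = 3.890 m; N'_5 = 98·cos41.8° − 6·3.890 = 49.7; c'Δl = 17.51; W sinα = 65.3
Σc'Δl = 51.5 kN/m; ΣN' = 289.0 kN/m; ΣW sinα = 141.8 kN/m
Resisting = 51.5 + 289.0·tan23.2° = 51.5 + 123.9 = 175.4 kN/m
FS = 175.4 / 141.8 = 1.237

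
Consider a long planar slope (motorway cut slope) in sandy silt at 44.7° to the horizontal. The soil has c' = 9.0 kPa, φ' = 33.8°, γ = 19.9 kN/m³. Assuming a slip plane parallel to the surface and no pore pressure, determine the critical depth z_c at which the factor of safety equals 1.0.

z_c = 2.80 m

Setting FS = 1.00 in FS = [c' + γz cos²β tanφ'] / [γz sinβ cosβ] and solving for z:
z = c' / [γ cosβ (FS·sinβ − cosβ·tanφ')]
  = 9.0 / [19.9·cos44.7°·(1.00·sin44.7° − cos44.7°·tan33.8°)]
  = 9.0 / [19.9·0.7108·(1.00·0.7034 − 0.7108·0.6694)]
  = 9.0 / 3.2188 = 2.796 m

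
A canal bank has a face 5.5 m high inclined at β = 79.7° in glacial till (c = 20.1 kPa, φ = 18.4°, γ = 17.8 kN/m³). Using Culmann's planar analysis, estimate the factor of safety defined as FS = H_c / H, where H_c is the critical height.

FS = 1.48

H_c = (4c/γ) · sinβ cosφ / [1 − cos(β − φ)]
    = (4·20.1/17.8) · sin79.7°·cos18.4° / [1 − cos61.3°]
    = 4.517 · 0.9336 / 0.5198 = 8.11 m
FS = H_c / H = 8.11 / 5.5 = 1.475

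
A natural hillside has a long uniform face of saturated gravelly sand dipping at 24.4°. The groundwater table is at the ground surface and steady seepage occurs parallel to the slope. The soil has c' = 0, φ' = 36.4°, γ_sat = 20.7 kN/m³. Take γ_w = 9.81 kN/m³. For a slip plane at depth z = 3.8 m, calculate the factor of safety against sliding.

With seepage parallel to the slope and the water table at the surface, the effective normal stress on the slip plane uses the buoyant unit weight γ' = γ_sat − γ_w while the driving shear stress uses γ_sat:
FS = [c' + γ' z cos²β tanφ'] / [γ_sat z sinβ cosβ]
(For c' = 0 this reduces to FS = (γ'/γ_sat)·tanφ'/tanβ.)
γ' = 20.7 − 9.81 = 10.89 kN/m³
Numerator = 0.0 + 10.89·3.8·cos²24.4°·tan36.4° = 0.0 + 10.89·3.8·0.8293·0.7373 = 25.303 kPa
Denominator = 20.7·3.8·sin24.4°·cos24.4° = 20.7·3.8·0.4131·0.9107 = 29.592 kPa
FS = 25.303 / 29.592 = 0.855

FS = 0.86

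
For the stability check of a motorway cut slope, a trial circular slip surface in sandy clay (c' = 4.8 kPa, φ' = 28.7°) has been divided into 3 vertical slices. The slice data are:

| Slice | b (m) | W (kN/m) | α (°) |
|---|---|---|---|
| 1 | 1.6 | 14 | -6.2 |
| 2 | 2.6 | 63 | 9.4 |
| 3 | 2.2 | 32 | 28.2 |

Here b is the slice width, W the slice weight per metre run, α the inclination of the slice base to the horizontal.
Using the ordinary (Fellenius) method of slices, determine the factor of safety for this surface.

FS = 3.74

Ordinary method of slices: FS = Σ[c'·Δl_i + (W_i cosα_i)·tanφ'] / Σ W_i sinα_i, with Δl_i = b_i / cosα_i.
Slice 1: Δl = 1.6/cos(-6.2°) = 1.609 m; N'_1 = 14·cos(-6.2°) = 13.9; c'Δl = 7.73; W sinα = -1.5
Slice 2: Δl = 2.6/cos9.4° = 2.635 m; N'_2 = 63·cos9.4° = 62.2; c'Δl = 12.65; W sinα = 10.3
Slice 3: Δl = 2.2/cos28.2° = 2.496 m; N'_3 = 32·cos28.2° = 28.2; c'Δl = 11.98; W sinα = 15.1
Σc'Δl = 32.4 kN/m; ΣN' = 104.3 kN/m; ΣW sinα = 23.9 kN/m
Resisting = 32.4 + 104.3·tan28.7° = 32.4 + 57.1 = 89.4 kN/m
FS = 89.4 / 23.9 = 3.743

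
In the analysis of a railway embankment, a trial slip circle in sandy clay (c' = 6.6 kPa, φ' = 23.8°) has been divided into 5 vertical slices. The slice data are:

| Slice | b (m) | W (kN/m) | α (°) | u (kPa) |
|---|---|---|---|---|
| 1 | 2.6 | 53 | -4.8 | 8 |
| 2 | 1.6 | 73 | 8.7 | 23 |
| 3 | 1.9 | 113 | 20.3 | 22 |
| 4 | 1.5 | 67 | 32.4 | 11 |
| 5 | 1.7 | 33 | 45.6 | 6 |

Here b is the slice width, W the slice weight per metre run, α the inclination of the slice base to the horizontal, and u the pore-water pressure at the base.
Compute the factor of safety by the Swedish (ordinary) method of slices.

FS = 1.38

Ordinary method of slices: FS = Σ[c'·Δl_i + (W_i cosα_i − u_i·Δl_i)·tanφ'] / Σ W_i sinα_i, with Δl_i = b_i / cosα_i.
Slice 1: Δl = 2.6/cos(-4.8°) = 2.609 m; N'_1 = 53·cos(-4.8°) − 8·2.609 = 31.9; c'Δl = 17.22; W sinα = -4.4
Slice 2: Δl = 1.6/cos8.7° = 1.619 m; N'_2 = 73·cos8.7° − 23·1.619 = 34.9; c'Δl = 10.68; W sinα = 11.0
Slice 3: Δl = 1.9/cos20.3° = 2.026 m; N'_3 = 113·cos20.3° − 22·2.026 = 61.4; c'Δl = 13.37; W sinα = 39.2
Slice 4: Δl = 1.5/cos32.4° = 1.777 m; N'_4 = 67·cos32.4° − 11·1.777 = 37.0; c'Δl = 11.73; W sinα = 35.9
Slice 5: Δl = 1.7/cos45.6° = 2.430 m; N'_5 = 33·cos45.6° − 6·2.430 = 8.5; c'Δl = 16.04; W sinα = 23.6
Σc'Δl = 69.0 kN/m; ΣN' = 173.8 kN/m; ΣW sinα = 105.3 kN/m
Resisting = 69.0 + 173.8·tan23.8° = 69.0 + 76.7 = 145.7 kN/m
FS = 145.7 / 105.3 = 1.384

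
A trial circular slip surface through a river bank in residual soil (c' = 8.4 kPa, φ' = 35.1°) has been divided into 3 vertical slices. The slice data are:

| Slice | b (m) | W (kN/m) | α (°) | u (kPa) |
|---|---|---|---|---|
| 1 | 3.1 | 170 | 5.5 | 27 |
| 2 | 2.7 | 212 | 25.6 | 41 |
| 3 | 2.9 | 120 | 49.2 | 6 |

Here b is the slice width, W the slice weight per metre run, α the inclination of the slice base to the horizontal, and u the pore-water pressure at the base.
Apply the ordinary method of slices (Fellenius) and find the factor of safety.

FS = 1.17

Ordinary method of slices: FS = Σ[c'·Δl_i + (W_i cosα_i − u_i·Δl_i)·tanφ'] / Σ W_i sinα_i, with Δl_i = b_i / cosα_i.
Slice 1: Δl = 3.1/cos5.5° = 3.114 m; N'_1 = 170·cos5.5° − 27·3.114 = 85.1; c'Δl = 26.16; W sinα = 16.3
Slice 2: Δl = 2.7/cos25.6° = 2.994 m; N'_2 = 212·cos25.6° − 41·2.994 = 68.4; c'Δl = 25.15; W sinα = 91.6
Slice 3: Δl = 2.9/cos49.2° = 4.438 m; N'_3 = 120·cos49.2° − 6·4.438 = 51.8; c'Δl = 37.28; W sinα = 90.8
Σc'Δl = 88.6 kN/m; ΣN' = 205.4 kN/m; ΣW sinα = 198.7 kN/m
Resisting = 88.6 + 205.4·tan35.1° = 88.6 + 144.3 = 232.9 kN/m
FS = 232.9 / 198.7 = 1.172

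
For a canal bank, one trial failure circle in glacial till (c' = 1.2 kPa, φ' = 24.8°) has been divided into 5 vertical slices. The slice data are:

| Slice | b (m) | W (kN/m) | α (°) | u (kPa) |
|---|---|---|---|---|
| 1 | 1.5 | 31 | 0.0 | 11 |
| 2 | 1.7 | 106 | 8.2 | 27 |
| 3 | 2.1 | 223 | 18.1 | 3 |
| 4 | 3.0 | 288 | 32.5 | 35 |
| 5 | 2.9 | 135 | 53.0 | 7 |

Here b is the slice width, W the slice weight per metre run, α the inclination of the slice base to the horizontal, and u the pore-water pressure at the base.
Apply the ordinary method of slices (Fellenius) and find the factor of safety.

FS = 0.64

Ordinary method of slices: FS = Σ[c'·Δl_i + (W_i cosα_i − u_i·Δl_i)·tanφ'] / Σ W_i sinα_i, with Δl_i = b_i / cosα_i.
Slice 1: Δl = 1.5/cos0.0° = 1.500 m; N'_1 = 31·cos0.0° − 11·1.500 = 14.5; c'Δl = 1.80; W sinα = 0.0
Slice 2: Δl = 1.7/cos8.2° = 1.718 m; N'_2 = 106·cos8.2° − 27·1.718 = 58.5; c'Δl = 2.06; W sinα = 15.1
Slice 3: Δl = 2.1/cos18.1° = 2.209 m; N'_3 = 223·cos18.1° − 3·2.209 = 205.3; c'Δl = 2.65; W sinα = 69.3
Slice 4: Δl = 3.0/cos32.5° = 3.557 m; N'_4 = 288·cos32.5° − 35·3.557 = 118.4; c'Δl = 4.27; W sinα = 154.7
Slice 5: Δl = 2.9/cos53.0° = 4.819 m; N'_5 = 135·cos53.0° − 7·4.819 = 47.5; c'Δl = 5.78; W sinα = 107.8
Σc'Δl = 16.6 kN/m; ΣN' = 444.3 kN/m; ΣW sinα = 347.0 kN/m
Resisting = 16.6 + 444.3·tan24.8° = 16.6 + 205.3 = 221.9 kN/m
FS = 221.9 / 347.0 = 0.639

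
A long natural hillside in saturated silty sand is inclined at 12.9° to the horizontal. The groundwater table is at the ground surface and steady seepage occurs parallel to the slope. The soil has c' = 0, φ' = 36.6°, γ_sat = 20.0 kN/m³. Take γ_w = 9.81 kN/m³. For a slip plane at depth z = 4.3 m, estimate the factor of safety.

With seepage parallel to the slope and the water table at the surface, the effective normal stress on the slip plane uses the buoyant unit weight γ' = γ_sat − γ_w while the driving shear stress uses γ_sat:
FS = [c' + γ' z cos²β tanφ'] / [γ_sat z sinβ cosβ]
(For c' = 0 this reduces to FS = (γ'/γ_sat)·tanφ'/tanβ.)
γ' = 20.0 − 9.81 = 10.19 kN/m³
Numerator = 0.0 + 10.19·4.3·cos²12.9°·tan36.6° = 0.0 + 10.19·4.3·0.9502·0.7427 = 30.919 kPa
Denominator = 20.0·4.3·sin12.9°·cos12.9° = 20.0·4.3·0.2233·0.9748 = 18.715 kPa
FS = 30.919 / 18.715 = 1.652

FS = 1.65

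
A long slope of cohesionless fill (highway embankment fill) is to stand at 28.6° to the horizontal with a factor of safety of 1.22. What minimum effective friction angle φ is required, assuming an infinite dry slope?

FS = tanφ/tanβ ⇒ tanφ = FS · tanβ = 1.22 · tan28.6° = 0.6652
φ = arctan(0.6652) = 33.63°

φ = 33.6°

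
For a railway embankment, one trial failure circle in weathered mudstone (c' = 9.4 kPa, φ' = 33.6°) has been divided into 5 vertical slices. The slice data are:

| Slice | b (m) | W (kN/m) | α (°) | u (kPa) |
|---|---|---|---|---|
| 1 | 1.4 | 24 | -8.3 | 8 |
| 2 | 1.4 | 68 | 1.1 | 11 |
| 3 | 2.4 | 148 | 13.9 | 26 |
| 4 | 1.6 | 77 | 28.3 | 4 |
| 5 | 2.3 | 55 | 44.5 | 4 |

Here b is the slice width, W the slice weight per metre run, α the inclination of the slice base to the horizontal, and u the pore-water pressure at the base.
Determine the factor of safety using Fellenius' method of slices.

Ordinary method of slices: FS = Σ[c'·Δl_i + (W_i cosα_i − u_i·Δl_i)·tanφ'] / Σ W_i sinα_i, with Δl_i = b_i / cosα_i.
Slice 1: Δl = 1.4/cos(-8.3°) = 1.415 m; N'_1 = 24·cos(-8.3°) − 8·1.415 = 12.4; c'Δl = 13.30; W sinα = -3.5
Slice 2: Δl = 1.4/cos1.1° = 1.400 m; N'_2 = 68·cos1.1° − 11·1.400 = 52.6; c'Δl = 13.16; W sinα = 1.3
Slice 3: Δl = 2.4/cos13.9° = 2.472 m; N'_3 = 148·cos13.9° − 26·2.472 = 79.4; c'Δl = 23.24; W sinα = 35.6
Slice 4: Δl = 1.6/cos28.3° = 1.817 m; N'_4 = 77·cos28.3° − 4·1.817 = 60.5; c'Δl = 17.08; W sinα = 36.5
Slice 5: Δl = 2.3/cos44.5° = 3.225 m; N'_5 = 55·cos44.5° − 4·3.225 = 26.3; c'Δl = 30.31; W sinα = 38.6
Σc'Δl = 97.1 kN/m; ΣN' = 231.3 kN/m; ΣW sinα = 108.4 kN/m
Resisting = 97.1 + 231.3·tan33.6° = 97.1 + 153.6 = 250.7 kN/m
FS = 250.7 / 108.4 = 2.312

FS = 2.31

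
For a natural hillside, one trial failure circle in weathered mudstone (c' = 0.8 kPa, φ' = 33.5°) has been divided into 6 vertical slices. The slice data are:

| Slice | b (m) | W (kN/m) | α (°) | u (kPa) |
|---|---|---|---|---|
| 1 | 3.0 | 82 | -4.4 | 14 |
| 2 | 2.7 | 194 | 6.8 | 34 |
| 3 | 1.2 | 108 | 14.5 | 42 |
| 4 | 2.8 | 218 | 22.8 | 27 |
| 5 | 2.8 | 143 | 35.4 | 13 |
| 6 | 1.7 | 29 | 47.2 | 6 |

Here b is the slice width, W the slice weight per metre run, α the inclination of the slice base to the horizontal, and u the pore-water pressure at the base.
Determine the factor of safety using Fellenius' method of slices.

FS = 1.16

Ordinary method of slices: FS = Σ[c'·Δl_i + (W_i cosα_i − u_i·Δl_i)·tanφ'] / Σ W_i sinα_i, with Δl_i = b_i / cosα_i.
Slice 1: Δl = 3.0/cos(-4.4°) = 3.009 m; N'_1 = 82·cos(-4.4°) − 14·3.009 = 39.6; c'Δl = 2.41; W sinα = -6.3
Slice 2: Δl = 2.7/cos6.8° = 2.719 m; N'_2 = 194·cos6.8° − 34·2.719 = 100.2; c'Δl = 2.18; W sinα = 23.0
Slice 3: Δl = 1.2/cos14.5° = 1.239 m; N'_3 = 108·cos14.5° − 42·1.239 = 52.5; c'Δl = 0.99; W sinα = 27.0
Slice 4: Δl = 2.8/cos22.8° = 3.037 m; N'_4 = 218·cos22.8° − 27·3.037 = 119.0; c'Δl = 2.43; W sinα = 84.5
Slice 5: Δl = 2.8/cos35.4° = 3.435 m; N'_5 = 143·cos35.4° − 13·3.435 = 71.9; c'Δl = 2.75; W sinα = 82.8
Slice 6: Δl = 1.7/cos47.2° = 2.502 m; N'_6 = 29·cos47.2° − 6·2.502 = 4.7; c'Δl = 2.00; W sinα = 21.3
Σc'Δl = 12.8 kN/m; ΣN' = 387.9 kN/m; ΣW sinα = 232.3 kN/m
Resisting = 12.8 + 387.9·tan33.5° = 12.8 + 256.7 = 269.5 kN/m
FS = 269.5 / 232.3 = 1.160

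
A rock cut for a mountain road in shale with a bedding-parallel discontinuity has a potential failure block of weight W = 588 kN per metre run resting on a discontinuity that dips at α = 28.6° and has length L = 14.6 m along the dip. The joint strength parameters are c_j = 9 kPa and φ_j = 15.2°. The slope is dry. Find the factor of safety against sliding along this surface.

FS = 0.97

Resolving the block weight along and normal to the plane and applying the Mohr–Coulomb strength on the joint:
N' = W cosα = 588·cos28.6° = 516.3 kN/m
Driving force T = W sinα = 588·sin28.6° = 281.5 kN/m
Resisting force R = c_j·L + N'·tanφ_j = 9·14.6 + 516.3·tan15.2° = 131.4 + 140.3 = 271.7 kN/m
FS = R / T = 271.7 / 281.5 = 0.965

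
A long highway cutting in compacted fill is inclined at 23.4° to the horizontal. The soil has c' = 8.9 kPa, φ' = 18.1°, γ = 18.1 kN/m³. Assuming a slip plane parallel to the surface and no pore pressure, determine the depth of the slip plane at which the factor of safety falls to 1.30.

z = 2.48 m

Setting FS = 1.30 in FS = [c' + γz cos²β tanφ'] / [γz sinβ cosβ] and solving for z:
z = c' / [γ cosβ (FS·sinβ − cosβ·tanφ')]
  = 8.9 / [18.1·cos23.4°·(1.30·sin23.4° − cos23.4°·tan18.1°)]
  = 8.9 / [18.1·0.9178·(1.30·0.3971 − 0.9178·0.3269)]
  = 8.9 / 3.5934 = 2.477 m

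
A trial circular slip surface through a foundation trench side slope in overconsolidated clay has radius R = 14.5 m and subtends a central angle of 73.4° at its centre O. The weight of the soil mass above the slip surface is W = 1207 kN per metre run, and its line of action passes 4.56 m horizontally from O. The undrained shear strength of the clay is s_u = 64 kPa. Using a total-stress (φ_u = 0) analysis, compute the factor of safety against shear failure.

FS = 3.13

Taking moments about the centre O, the resisting moment is provided by the undrained shear strength acting along the arc:
Arc length L_a = R·θ = 14.5·(73.4°·π/180) = 14.5·1.2811 = 18.58 m
M_R = s_u·L_a·R = 64·18.58·14.5 = 17238.1 kN·m/m
M_D = W·d = 1207·4.56 = 5503.9 kN·m/m
FS = M_R / M_D = 17238.1 / 5503.9 = 3.132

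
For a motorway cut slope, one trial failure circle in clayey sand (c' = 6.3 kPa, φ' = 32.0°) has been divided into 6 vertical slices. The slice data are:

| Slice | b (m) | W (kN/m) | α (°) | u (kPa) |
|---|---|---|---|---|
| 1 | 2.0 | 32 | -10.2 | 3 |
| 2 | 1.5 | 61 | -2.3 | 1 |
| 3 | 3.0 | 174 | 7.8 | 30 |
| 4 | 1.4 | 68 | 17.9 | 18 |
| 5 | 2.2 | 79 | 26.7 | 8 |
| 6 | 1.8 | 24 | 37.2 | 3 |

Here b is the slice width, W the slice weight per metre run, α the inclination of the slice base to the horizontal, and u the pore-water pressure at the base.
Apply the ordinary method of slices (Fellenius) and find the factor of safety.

Ordinary method of slices: FS = Σ[c'·Δl_i + (W_i cosα_i − u_i·Δl_i)·tanφ'] / Σ W_i sinα_i, with Δl_i = b_i / cosα_i.
Slice 1: Δl = 2.0/cos(-10.2°) = 2.032 m; N'_1 = 32·cos(-10.2°) − 3·2.032 = 25.4; c'Δl = 12.80; W sinα = -5.7
Slice 2: Δl = 1.5/cos(-2.3°) = 1.501 m; N'_2 = 61·cos(-2.3°) − 1·1.501 = 59.4; c'Δl = 9.46; W sinα = -2.4
Slice 3: Δl = 3.0/cos7.8° = 3.028 m; N'_3 = 174·cos7.8° − 30·3.028 = 81.5; c'Δl = 19.08; W sinα = 23.6
Slice 4: Δl = 1.4/cos17.9° = 1.471 m; N'_4 = 68·cos17.9° − 18·1.471 = 38.2; c'Δl = 9.27; W sinα = 20.9
Slice 5: Δl = 2.2/cos26.7° = 2.463 m; N'_5 = 79·cos26.7° − 8·2.463 = 50.9; c'Δl = 15.51; W sinα = 35.5
Slice 6: Δl = 1.8/cos37.2° = 2.260 m; N'_6 = 24·cos37.2° − 3·2.260 = 12.3; c'Δl = 14.24; W sinα = 14.5
Σc'Δl = 80.4 kN/m; ΣN' = 267.8 kN/m; ΣW sinα = 86.4 kN/m
Resisting = 80.4 + 267.8·tan32.0° = 80.4 + 167.4 = 247.7 kN/m
FS = 247.7 / 86.4 = 2.867

FS = 2.87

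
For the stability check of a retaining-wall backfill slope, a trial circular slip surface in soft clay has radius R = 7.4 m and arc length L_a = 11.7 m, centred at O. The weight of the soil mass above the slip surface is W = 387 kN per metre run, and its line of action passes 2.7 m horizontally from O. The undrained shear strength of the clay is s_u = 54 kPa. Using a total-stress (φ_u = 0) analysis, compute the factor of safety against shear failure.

Taking moments about the centre O, the resisting moment is provided by the undrained shear strength acting along the arc:
M_R = s_u·L_a·R = 54·11.70·7.4 = 4675.3 kN·m/m
M_D = W·d = 387·2.7 = 1044.9 kN·m/m
FS = M_R / M_D = 4675.3 / 1044.9 = 4.474

FS = 4.47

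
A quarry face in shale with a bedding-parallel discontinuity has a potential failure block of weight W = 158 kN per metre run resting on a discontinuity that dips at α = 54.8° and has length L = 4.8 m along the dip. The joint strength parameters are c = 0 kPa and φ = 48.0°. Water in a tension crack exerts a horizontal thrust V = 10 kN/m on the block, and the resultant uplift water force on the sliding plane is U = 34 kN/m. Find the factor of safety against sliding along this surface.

Resolving the block weight along and normal to the plane and applying the Mohr–Coulomb strength on the joint:
N' = W cosα − U − V sinα = 158·cos54.8° − 34 − 10·sin54.8° = 48.9 kN/m
Driving force T = W sinα + V cosα = 158·sin54.8° + 10·cos54.8° = 134.9 kN/m
Resisting force R = c·L + N'·tanφ = 0·4.8 + 48.9·tan48.0° = 0.0 + 54.3 = 54.3 kN/m
FS = R / T = 54.3 / 134.9 = 0.403

FS = 0.40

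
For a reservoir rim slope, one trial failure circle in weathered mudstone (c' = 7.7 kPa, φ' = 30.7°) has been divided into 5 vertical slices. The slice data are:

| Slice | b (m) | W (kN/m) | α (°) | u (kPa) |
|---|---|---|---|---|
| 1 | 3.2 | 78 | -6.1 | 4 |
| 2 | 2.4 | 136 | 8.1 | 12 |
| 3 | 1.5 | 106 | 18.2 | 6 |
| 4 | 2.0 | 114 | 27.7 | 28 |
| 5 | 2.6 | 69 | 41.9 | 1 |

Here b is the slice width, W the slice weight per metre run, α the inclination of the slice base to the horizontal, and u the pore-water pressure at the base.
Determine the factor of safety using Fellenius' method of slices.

FS = 2.14

Ordinary method of slices: FS = Σ[c'·Δl_i + (W_i cosα_i − u_i·Δl_i)·tanφ'] / Σ W_i sinα_i, with Δl_i = b_i / cosα_i.
Slice 1: Δl = 3.2/cos(-6.1°) = 3.218 m; N'_1 = 78·cos(-6.1°) − 4·3.218 = 64.7; c'Δl = 24.78; W sinα = -8.3
Slice 2: Δl = 2.4/cos8.1° = 2.424 m; N'_2 = 136·cos8.1° − 12·2.424 = 105.6; c'Δl = 18.67; W sinα = 19.2
Slice 3: Δl = 1.5/cos18.2° = 1.579 m; N'_3 = 106·cos18.2° − 6·1.579 = 91.2; c'Δl = 12.16; W sinα = 33.1
Slice 4: Δl = 2.0/cos27.7° = 2.259 m; N'_4 = 114·cos27.7° − 28·2.259 = 37.7; c'Δl = 17.39; W sinα = 53.0
Slice 5: Δl = 2.6/cos41.9° = 3.493 m; N'_5 = 69·cos41.9° − 1·3.493 = 47.9; c'Δl = 26.90; W sinα = 46.1
Σc'Δl = 99.9 kN/m; ΣN' = 347.0 kN/m; ΣW sinα = 143.1 kN/m
Resisting = 99.9 + 347.0·tan30.7° = 99.9 + 206.0 = 305.9 kN/m
FS = 305.9 / 143.1 = 2.139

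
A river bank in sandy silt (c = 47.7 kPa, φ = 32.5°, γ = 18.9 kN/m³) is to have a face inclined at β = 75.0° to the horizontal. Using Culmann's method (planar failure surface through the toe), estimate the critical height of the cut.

Culmann's analysis gives the critical failure plane at α_cr = (β + φ)/2 = (75.0 + 32.5)/2 = 53.8°, and the critical height
H_c = (4c/γ) · sinβ cosφ / [1 − cos(β − φ)]
    = (4·47.7/18.9) · sin75.0°·cos32.5° / [1 − cos(42.5°)]
    = 10.095 · 0.9659·0.8434 / [1 − 0.7373]
    = 10.095 · 0.8147 / 0.2627
    = 31.30 m

H_c = 31.30 m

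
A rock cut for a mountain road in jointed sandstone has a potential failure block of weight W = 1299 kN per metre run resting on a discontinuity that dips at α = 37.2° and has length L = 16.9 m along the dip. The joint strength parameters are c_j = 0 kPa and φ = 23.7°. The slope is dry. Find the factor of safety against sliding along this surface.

Resolving the block weight along and normal to the plane and applying the Mohr–Coulomb strength on the joint:
N' = W cosα = 1299·cos37.2° = 1034.7 kN/m
Driving force T = W sinα = 1299·sin37.2° = 785.4 kN/m
Resisting force R = c_j·L + N'·tanφ = 0·16.9 + 1034.7·tan23.7° = 0.0 + 454.2 = 454.2 kN/m
FS = R / T = 454.2 / 785.4 = 0.578

FS = 0.58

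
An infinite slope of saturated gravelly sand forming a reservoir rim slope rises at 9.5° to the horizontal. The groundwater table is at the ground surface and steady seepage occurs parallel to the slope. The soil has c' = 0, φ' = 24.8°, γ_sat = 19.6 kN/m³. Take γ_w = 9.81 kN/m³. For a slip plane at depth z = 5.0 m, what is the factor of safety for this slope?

FS = 1.38

With seepage parallel to the slope and the water table at the surface, the effective normal stress on the slip plane uses the buoyant unit weight γ' = γ_sat − γ_w while the driving shear stress uses γ_sat:
FS = [c' + γ' z cos²β tanφ'] / [γ_sat z sinβ cosβ]
(For c' = 0 this reduces to FS = (γ'/γ_sat)·tanφ'/tanβ.)
γ' = 19.6 − 9.81 = 9.79 kN/m³
Numerator = 0.0 + 9.79·5.0·cos²9.5°·tan24.8° = 0.0 + 9.79·5.0·0.9728·0.4621 = 22.002 kPa
Denominator = 19.6·5.0·sin9.5°·cos9.5° = 19.6·5.0·0.1650·0.9863 = 15.953 kPa
FS = 22.002 / 15.953 = 1.379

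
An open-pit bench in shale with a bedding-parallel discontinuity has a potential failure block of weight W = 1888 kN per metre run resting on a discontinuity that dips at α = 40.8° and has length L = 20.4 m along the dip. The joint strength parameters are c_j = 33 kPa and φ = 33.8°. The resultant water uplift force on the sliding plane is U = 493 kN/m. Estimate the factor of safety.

FS = 1.05

Resolving the block weight along and normal to the plane and applying the Mohr–Coulomb strength on the joint:
N' = W cosα − U = 1888·cos40.8° − 493 = 936.2 kN/m
Driving force T = W sinα = 1888·sin40.8° = 1233.7 kN/m
Resisting force R = c_j·L + N'·tanφ = 33·20.4 + 936.2·tan33.8° = 673.2 + 626.7 = 1299.9 kN/m
FS = R / T = 1299.9 / 1233.7 = 1.054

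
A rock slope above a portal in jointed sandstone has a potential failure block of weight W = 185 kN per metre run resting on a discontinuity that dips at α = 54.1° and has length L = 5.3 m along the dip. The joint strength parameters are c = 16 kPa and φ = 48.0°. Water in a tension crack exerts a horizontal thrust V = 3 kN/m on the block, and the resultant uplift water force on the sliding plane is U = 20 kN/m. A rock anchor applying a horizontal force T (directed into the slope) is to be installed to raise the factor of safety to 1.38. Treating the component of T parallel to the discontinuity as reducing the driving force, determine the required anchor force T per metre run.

T = 17 kN/m

Resolving forces along and normal to the sliding plane, with the horizontal anchor force T adding T·sinα to the effective normal force and T·cosα acting up the plane against the driving force:
FS = [cL + (W cosα − U − V sinα + T sinα) tanφ] / [W sinα + V cosα − T cosα]
Without the anchor: N' = 86.0 kN/m, driving T_d = 151.6 kN/m, resisting R = 16·5.3 + 86.0·tan48.0° = 180.4 kN/m, FS = 1.19.
Setting FS = 1.38 and solving for T:
1.38·(151.6 − T cos54.1°) = 180.4 + T sin54.1°·tan48.0°
T·(sin54.1°·tan48.0° + 1.38·cos54.1°) = 1.38·151.6 − 180.4
T·(0.8100·1.1106 + 1.38·0.5864) = 209.2 − 180.4 = 28.9
T·1.7088 = 28.9
T = 16.9 kN/m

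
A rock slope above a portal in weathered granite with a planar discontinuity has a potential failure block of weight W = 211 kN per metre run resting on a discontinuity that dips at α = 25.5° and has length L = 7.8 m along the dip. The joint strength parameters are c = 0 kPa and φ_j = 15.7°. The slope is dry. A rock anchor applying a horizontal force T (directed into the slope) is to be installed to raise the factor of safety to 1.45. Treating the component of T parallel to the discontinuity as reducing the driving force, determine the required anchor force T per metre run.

Resolving forces along and normal to the sliding plane, with the horizontal anchor force T adding T·sinα to the effective normal force and T·cosα acting up the plane against the driving force:
FS = [cL + (W cosα + T sinα) tanφ_j] / [W sinα − T cosα]
Without the anchor: N' = 190.4 kN/m, driving T_d = 90.8 kN/m, resisting R = 0·7.8 + 190.4·tan15.7° = 53.5 kN/m, FS = 0.59.
Setting FS = 1.45 and solving for T:
1.45·(90.8 − T cos25.5°) = 53.5 + T sin25.5°·tan15.7°
T·(sin25.5°·tan15.7° + 1.45·cos25.5°) = 1.45·90.8 − 53.5
T·(0.4305·0.2811 + 1.45·0.9026) = 131.7 − 53.5 = 78.2
T·1.4298 = 78.2
T = 54.7 kN/m

T = 55 kN/m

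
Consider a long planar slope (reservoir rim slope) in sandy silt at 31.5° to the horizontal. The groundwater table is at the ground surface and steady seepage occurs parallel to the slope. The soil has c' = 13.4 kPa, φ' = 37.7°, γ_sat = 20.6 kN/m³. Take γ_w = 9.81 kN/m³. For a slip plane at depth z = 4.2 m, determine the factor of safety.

FS = 1.01

With seepage parallel to the slope and the water table at the surface, the effective normal stress on the slip plane uses the buoyant unit weight γ' = γ_sat − γ_w while the driving shear stress uses γ_sat:
FS = [c' + γ' z cos²β tanφ'] / [γ_sat z sinβ cosβ]
γ' = 20.6 − 9.81 = 10.79 kN/m³
Numerator = 13.4 + 10.79·4.2·cos²31.5°·tan37.7° = 13.4 + 10.79·4.2·0.7270·0.7729 = 38.864 kPa
Denominator = 20.6·4.2·sin31.5°·cos31.5° = 20.6·4.2·0.5225·0.8526 = 38.545 kPa
FS = 38.864 / 38.545 = 1.008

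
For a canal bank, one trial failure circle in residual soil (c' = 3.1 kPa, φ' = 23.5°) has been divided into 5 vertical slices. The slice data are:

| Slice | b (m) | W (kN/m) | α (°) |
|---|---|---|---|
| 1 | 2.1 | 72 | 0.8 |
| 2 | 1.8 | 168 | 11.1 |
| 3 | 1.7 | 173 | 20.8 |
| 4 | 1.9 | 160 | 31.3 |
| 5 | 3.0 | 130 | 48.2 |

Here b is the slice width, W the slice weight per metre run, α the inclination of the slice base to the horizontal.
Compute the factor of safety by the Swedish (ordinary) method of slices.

FS = 1.12

Ordinary method of slices: FS = Σ[c'·Δl_i + (W_i cosα_i)·tanφ'] / Σ W_i sinα_i, with Δl_i = b_i / cosα_i.
Slice 1: Δl = 2.1/cos0.8° = 2.100 m; N'_1 = 72·cos0.8° = 72.0; c'Δl = 6.51; W sinα = 1.0
Slice 2: Δl = 1.8/cos11.1° = 1.834 m; N'_2 = 168·cos11.1° = 164.9; c'Δl = 5.69; W sinα = 32.3
Slice 3: Δl = 1.7/cos20.8° = 1.819 m; N'_3 = 173·cos20.8° = 161.7; c'Δl = 5.64; W sinα = 61.4
Slice 4: Δl = 1.9/cos31.3° = 2.224 m; N'_4 = 160·cos31.3° = 136.7; c'Δl = 6.89; W sinα = 83.1
Slice 5: Δl = 3.0/cos48.2° = 4.501 m; N'_5 = 130·cos48.2° = 86.6; c'Δl = 13.95; W sinα = 96.9
Σc'Δl = 38.7 kN/m; ΣN' = 621.9 kN/m; ΣW sinα = 274.8 kN/m
Resisting = 38.7 + 621.9·tan23.5° = 38.7 + 270.4 = 309.1 kN/m
FS = 309.1 / 274.8 = 1.125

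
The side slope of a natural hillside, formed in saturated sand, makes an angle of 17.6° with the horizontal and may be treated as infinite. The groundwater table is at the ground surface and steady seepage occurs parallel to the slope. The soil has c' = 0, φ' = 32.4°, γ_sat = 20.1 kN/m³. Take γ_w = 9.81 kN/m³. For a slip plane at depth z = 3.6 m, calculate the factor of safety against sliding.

With seepage parallel to the slope and the water table at the surface, the effective normal stress on the slip plane uses the buoyant unit weight γ' = γ_sat − γ_w while the driving shear stress uses γ_sat:
FS = [c' + γ' z cos²β tanφ'] / [γ_sat z sinβ cosβ]
(For c' = 0 this reduces to FS = (γ'/γ_sat)·tanφ'/tanβ.)
γ' = 20.1 − 9.81 = 10.29 kN/m³
Numerator = 0.0 + 10.29·3.6·cos²17.6°·tan32.4° = 0.0 + 10.29·3.6·0.9086·0.6346 = 21.359 kPa
Denominator = 20.1·3.6·sin17.6°·cos17.6° = 20.1·3.6·0.3024·0.9532 = 20.855 kPa
FS = 21.359 / 20.855 = 1.024

FS = 1.02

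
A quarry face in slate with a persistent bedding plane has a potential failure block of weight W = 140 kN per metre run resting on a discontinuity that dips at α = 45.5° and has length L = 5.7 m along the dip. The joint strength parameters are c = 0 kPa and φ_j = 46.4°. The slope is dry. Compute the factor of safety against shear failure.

FS = 1.03

Resolving the block weight along and normal to the plane and applying the Mohr–Coulomb strength on the joint:
N' = W cosα = 140·cos45.5° = 98.1 kN/m
Driving force T = W sinα = 140·sin45.5° = 99.9 kN/m
Resisting force R = c·L + N'·tanφ_j = 0·5.7 + 98.1·tan46.4° = 0.0 + 103.0 = 103.0 kN/m
FS = R / T = 103.0 / 99.9 = 1.032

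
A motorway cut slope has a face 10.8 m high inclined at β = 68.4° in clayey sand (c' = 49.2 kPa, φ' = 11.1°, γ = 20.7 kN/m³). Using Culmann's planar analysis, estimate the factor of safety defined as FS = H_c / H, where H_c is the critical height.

FS = 1.75

H_c = (4c'/γ) · sinβ cosφ' / [1 − cos(β − φ')]
    = (4·49.2/20.7) · sin68.4°·cos11.1° / [1 − cos57.3°]
    = 9.507 · 0.9124 / 0.4598 = 18.87 m
FS = H_c / H = 18.87 / 10.8 = 1.747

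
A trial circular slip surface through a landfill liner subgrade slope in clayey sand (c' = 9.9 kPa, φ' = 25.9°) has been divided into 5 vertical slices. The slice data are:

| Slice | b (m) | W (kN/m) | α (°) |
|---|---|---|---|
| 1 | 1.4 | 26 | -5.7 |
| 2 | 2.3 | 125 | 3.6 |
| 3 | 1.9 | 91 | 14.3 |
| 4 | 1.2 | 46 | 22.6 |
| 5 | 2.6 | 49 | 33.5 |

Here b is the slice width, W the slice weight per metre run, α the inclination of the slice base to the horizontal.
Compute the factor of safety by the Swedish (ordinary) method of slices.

FS = 3.54

Ordinary method of slices: FS = Σ[c'·Δl_i + (W_i cosα_i)·tanφ'] / Σ W_i sinα_i, with Δl_i = b_i / cosα_i.
Slice 1: Δl = 1.4/cos(-5.7°) = 1.407 m; N'_1 = 26·cos(-5.7°) = 25.9; c'Δl = 13.93; W sinα = -2.6
Slice 2: Δl = 2.3/cos3.6° = 2.305 m; N'_2 = 125·cos3.6° = 124.8; c'Δl = 22.82; W sinα = 7.8
Slice 3: Δl = 1.9/cos14.3° = 1.961 m; N'_3 = 91·cos14.3° = 88.2; c'Δl = 19.41; W sinα = 22.5
Slice 4: Δl = 1.2/cos22.6° = 1.300 m; N'_4 = 46·cos22.6° = 42.5; c'Δl = 12.87; W sinα = 17.7
Slice 5: Δl = 2.6/cos33.5° = 3.118 m; N'_5 = 49·cos33.5° = 40.9; c'Δl = 30.87; W sinα = 27.0
Σc'Δl = 99.9 kN/m; ΣN' = 322.1 kN/m; ΣW sinα = 72.5 kN/m
Resisting = 99.9 + 322.1·tan25.9° = 99.9 + 156.4 = 256.3 kN/m
FS = 256.3 / 72.5 = 3.537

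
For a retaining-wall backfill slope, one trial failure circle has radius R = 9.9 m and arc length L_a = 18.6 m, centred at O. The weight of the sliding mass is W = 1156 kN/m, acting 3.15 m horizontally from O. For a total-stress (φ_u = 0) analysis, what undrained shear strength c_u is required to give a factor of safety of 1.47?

c_u = 29.1 kPa

FS = c_u·L_a·R / (W·d), so c_u = FS·W·d / (L_a·R).
c_u = 1.47·1156·3.15 / (18.60·9.9) = 5352.9 / 184.14 = 29.07 kPa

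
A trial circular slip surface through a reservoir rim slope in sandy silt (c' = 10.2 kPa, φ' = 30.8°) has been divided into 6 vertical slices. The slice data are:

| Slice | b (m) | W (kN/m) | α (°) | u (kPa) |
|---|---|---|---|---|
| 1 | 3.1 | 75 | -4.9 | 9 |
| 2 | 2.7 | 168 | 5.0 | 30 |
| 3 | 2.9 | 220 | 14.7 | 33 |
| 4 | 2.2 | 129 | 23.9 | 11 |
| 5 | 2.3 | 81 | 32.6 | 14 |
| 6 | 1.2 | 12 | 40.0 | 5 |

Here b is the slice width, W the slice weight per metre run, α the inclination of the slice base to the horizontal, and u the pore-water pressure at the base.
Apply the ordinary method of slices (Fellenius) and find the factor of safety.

Ordinary method of slices: FS = Σ[c'·Δl_i + (W_i cosα_i − u_i·Δl_i)·tanφ'] / Σ W_i sinα_i, with Δl_i = b_i / cosα_i.
Slice 1: Δl = 3.1/cos(-4.9°) = 3.111 m; N'_1 = 75·cos(-4.9°) − 9·3.111 = 46.7; c'Δl = 31.74; W sinα = -6.4
Slice 2: Δl = 2.7/cos5.0° = 2.710 m; N'_2 = 168·cos5.0° − 30·2.710 = 86.1; c'Δl = 27.65; W sinα = 14.6
Slice 3: Δl = 2.9/cos14.7° = 2.998 m; N'_3 = 220·cos14.7° − 33·2.998 = 113.9; c'Δl = 30.58; W sinα = 55.8
Slice 4: Δl = 2.2/cos23.9° = 2.406 m; N'_4 = 129·cos23.9° − 11·2.406 = 91.5; c'Δl = 24.54; W sinα = 52.3
Slice 5: Δl = 2.3/cos32.6° = 2.730 m; N'_5 = 81·cos32.6° − 14·2.730 = 30.0; c'Δl = 27.85; W sinα = 43.6
Slice 6: Δl = 1.2/cos40.0° = 1.566 m; N'_6 = 12·cos40.0° − 5·1.566 = 1.4; c'Δl = 15.98; W sinα = 7.7
Σc'Δl = 158.3 kN/m; ΣN' = 369.5 kN/m; ΣW sinα = 167.7 kN/m
Resisting = 158.3 + 369.5·tan30.8° = 158.3 + 220.3 = 378.6 kN/m
FS = 378.6 / 167.7 = 2.258

FS = 2.26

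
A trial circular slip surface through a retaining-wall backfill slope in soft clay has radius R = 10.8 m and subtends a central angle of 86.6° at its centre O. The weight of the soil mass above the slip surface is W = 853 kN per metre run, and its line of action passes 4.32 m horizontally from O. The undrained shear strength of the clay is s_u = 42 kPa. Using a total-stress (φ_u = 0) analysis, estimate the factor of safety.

Taking moments about the centre O, the resisting moment is provided by the undrained shear strength acting along the arc:
Arc length L_a = R·θ = 10.8·(86.6°·π/180) = 10.8·1.5115 = 16.32 m
M_R = s_u·L_a·R = 42·16.32·10.8 = 7404.4 kN·m/m
M_D = W·d = 853·4.32 = 3685.0 kN·m/m
FS = M_R / M_D = 7404.4 / 3685.0 = 2.009

FS = 2.01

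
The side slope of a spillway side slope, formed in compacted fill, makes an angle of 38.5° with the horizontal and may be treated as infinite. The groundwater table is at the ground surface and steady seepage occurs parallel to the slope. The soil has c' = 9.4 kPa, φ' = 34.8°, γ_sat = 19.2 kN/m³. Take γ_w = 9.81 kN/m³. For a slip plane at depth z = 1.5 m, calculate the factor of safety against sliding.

With seepage parallel to the slope and the water table at the surface, the effective normal stress on the slip plane uses the buoyant unit weight γ' = γ_sat − γ_w while the driving shear stress uses γ_sat:
FS = [c' + γ' z cos²β tanφ'] / [γ_sat z sinβ cosβ]
γ' = 19.2 − 9.81 = 9.39 kN/m³
Numerator = 9.4 + 9.39·1.5·cos²38.5°·tan34.8° = 9.4 + 9.39·1.5·0.6125·0.6950 = 15.396 kPa
Denominator = 19.2·1.5·sin38.5°·cos38.5° = 19.2·1.5·0.6225·0.7826 = 14.031 kPa
FS = 15.396 / 14.031 = 1.097

FS = 1.10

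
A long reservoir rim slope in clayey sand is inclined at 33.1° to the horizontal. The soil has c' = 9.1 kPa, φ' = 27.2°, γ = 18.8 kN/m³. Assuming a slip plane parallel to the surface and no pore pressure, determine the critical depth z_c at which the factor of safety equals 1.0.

Setting FS = 1.00 in FS = [c' + γz cos²β tanφ'] / [γz sinβ cosβ] and solving for z:
z = c' / [γ cosβ (FS·sinβ − cosβ·tanφ')]
  = 9.1 / [18.8·cos33.1°·(1.00·sin33.1° − cos33.1°·tan27.2°)]
  = 9.1 / [18.8·0.8377·(1.00·0.5461 − 0.8377·0.5139)]
  = 9.1 / 1.8202 = 5.000 m

z_c = 5.00 m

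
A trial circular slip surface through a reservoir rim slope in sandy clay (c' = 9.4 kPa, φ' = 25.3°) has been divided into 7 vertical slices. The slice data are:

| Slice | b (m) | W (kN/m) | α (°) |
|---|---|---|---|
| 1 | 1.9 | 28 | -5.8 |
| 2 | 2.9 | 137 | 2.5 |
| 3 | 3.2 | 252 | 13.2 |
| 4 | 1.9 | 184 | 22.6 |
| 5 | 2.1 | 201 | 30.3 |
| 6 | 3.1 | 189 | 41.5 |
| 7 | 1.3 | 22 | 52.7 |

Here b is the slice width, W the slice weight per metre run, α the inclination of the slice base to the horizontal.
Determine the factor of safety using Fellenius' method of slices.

Ordinary method of slices: FS = Σ[c'·Δl_i + (W_i cosα_i)·tanφ'] / Σ W_i sinα_i, with Δl_i = b_i / cosα_i.
Slice 1: Δl = 1.9/cos(-5.8°) = 1.910 m; N'_1 = 28·cos(-5.8°) = 27.9; c'Δl = 17.95; W sinα = -2.8
Slice 2: Δl = 2.9/cos2.5° = 2.903 m; N'_2 = 137·cos2.5° = 136.9; c'Δl = 27.29; W sinα = 6.0
Slice 3: Δl = 3.2/cos13.2° = 3.287 m; N'_3 = 252·cos13.2° = 245.3; c'Δl = 30.90; W sinα = 57.5
Slice 4: Δl = 1.9/cos22.6° = 2.058 m; N'_4 = 184·cos22.6° = 169.9; c'Δl = 19.35; W sinα = 70.7
Slice 5: Δl = 2.1/cos30.3° = 2.432 m; N'_5 = 201·cos30.3° = 173.5; c'Δl = 22.86; W sinα = 101.4
Slice 6: Δl = 3.1/cos41.5° = 4.139 m; N'_6 = 189·cos41.5° = 141.6; c'Δl = 38.91; W sinα = 125.2
Slice 7: Δl = 1.3/cos52.7° = 2.145 m; N'_7 = 22·cos52.7° = 13.3; c'Δl = 20.17; W sinα = 17.5
Σc'Δl = 177.4 kN/m; ΣN' = 908.4 kN/m; ΣW sinα = 375.5 kN/m
Resisting = 177.4 + 908.4·tan25.3° = 177.4 + 429.4 = 606.8 kN/m
FS = 606.8 / 375.5 = 1.616

FS = 1.62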